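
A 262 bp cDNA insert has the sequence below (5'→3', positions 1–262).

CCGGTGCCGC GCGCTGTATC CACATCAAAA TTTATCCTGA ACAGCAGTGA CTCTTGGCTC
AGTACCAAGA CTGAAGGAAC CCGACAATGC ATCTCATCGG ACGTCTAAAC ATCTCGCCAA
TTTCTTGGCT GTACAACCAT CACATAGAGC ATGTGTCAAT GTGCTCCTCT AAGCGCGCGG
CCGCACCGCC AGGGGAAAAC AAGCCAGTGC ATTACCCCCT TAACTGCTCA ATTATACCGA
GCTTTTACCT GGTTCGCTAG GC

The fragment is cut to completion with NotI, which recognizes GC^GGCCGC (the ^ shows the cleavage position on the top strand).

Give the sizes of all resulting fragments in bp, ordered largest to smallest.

178, 84 bp

The NotI site (GCGGCCGC) starts at position 177.
NotI cuts after base 2 of each site, so after position 178.
Linear molecule, 1 cut → 2 fragments:
  1–178 → 178 bp
  179–262 → 84 bp
Sorted largest to smallest: 178, 84 bp.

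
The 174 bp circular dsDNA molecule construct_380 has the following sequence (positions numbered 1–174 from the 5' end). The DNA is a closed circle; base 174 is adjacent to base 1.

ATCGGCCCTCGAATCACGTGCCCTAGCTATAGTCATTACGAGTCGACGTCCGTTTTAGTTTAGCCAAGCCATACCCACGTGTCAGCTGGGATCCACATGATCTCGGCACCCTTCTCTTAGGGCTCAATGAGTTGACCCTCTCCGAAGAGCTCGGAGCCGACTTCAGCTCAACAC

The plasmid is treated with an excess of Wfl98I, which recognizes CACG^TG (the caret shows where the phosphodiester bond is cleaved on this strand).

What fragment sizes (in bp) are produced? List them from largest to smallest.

113, 61 bp

Wfl98I sites (CACGTG) start at positions 15, 76.
Wfl98I cuts after base 4 of each site, so after positions 18, 79.
Circular molecule, 2 cuts → 2 fragments:
  19–79 → 61 bp
  80–174 then 1–18 → 95 + 18 = 113 bp
Sorted largest to smallest: 113, 61 bp.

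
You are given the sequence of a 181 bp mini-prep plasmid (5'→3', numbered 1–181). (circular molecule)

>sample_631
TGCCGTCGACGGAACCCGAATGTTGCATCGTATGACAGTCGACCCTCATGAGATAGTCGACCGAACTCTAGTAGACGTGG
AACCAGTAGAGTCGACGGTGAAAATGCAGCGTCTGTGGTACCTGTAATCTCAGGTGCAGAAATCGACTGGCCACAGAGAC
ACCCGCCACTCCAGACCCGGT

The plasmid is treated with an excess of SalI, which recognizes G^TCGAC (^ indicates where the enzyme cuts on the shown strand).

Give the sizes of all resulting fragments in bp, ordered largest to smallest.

95, 35, 33, 18 bp

SalI sites (GTCGAC) start at positions 5, 38, 56, 91.
SalI cuts after the first base of each site, so after positions 5, 38, 56, 91.
Circular molecule, 4 cuts → 4 fragments:
  6–38 → 33 bp
  39–56 → 18 bp
  57–91 → 35 bp
  92–181 then 1–5 → 90 + 5 = 95 bp
Sorted largest to smallest: 95, 35, 33, 18 bp.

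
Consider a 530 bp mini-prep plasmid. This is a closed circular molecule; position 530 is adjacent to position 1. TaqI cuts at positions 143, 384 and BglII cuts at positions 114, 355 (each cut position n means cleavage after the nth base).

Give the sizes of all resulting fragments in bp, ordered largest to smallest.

Combined cut positions (sorted): 114, 143, 355, 384.
Circular molecule, 4 cuts → 4 fragments:
  143 − 114 = 29 bp
  355 − 143 = 212 bp
  384 − 355 = 29 bp
  wrap: 530 − 384 + 114 = 260 bp
Sorted largest to smallest: 260, 212, 29, 29 bp.

260, 212, 29, 29 bp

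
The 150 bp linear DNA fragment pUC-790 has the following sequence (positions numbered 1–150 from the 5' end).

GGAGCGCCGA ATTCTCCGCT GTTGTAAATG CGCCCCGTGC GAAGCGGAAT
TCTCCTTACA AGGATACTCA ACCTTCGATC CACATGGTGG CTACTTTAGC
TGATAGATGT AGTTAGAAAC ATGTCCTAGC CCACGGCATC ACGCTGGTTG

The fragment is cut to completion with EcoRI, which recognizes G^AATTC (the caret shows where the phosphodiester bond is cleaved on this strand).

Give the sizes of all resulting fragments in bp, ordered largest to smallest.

103, 38, 9 bp

EcoRI sites (GAATTC) start at positions 9, 47.
EcoRI cuts after the first base of each site, so after positions 9, 47.
Linear molecule, 2 cuts → 3 fragments:
  1–9 → 9 bp
  10–47 → 38 bp
  48–150 → 103 bp
Sorted largest to smallest: 103, 38, 9 bp.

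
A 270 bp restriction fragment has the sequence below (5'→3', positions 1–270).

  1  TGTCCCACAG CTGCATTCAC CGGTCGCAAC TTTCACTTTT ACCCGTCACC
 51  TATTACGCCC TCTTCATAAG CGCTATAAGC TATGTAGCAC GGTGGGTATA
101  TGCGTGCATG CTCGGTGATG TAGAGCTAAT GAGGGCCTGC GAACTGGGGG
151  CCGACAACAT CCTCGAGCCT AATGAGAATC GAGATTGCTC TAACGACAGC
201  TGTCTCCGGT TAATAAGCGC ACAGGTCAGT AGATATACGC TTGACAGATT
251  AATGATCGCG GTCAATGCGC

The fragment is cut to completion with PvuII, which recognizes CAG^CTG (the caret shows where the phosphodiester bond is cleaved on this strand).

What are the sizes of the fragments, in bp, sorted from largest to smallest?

PvuII sites (CAGCTG) start at positions 8, 197.
PvuII cuts after base 3 of each site, so after positions 10, 199.
Linear molecule, 2 cuts → 3 fragments:
  1–10 → 10 bp
  11–199 → 189 bp
  200–270 → 71 bp
Sorted largest to smallest: 189, 71, 10 bp.

189, 71, 10 bp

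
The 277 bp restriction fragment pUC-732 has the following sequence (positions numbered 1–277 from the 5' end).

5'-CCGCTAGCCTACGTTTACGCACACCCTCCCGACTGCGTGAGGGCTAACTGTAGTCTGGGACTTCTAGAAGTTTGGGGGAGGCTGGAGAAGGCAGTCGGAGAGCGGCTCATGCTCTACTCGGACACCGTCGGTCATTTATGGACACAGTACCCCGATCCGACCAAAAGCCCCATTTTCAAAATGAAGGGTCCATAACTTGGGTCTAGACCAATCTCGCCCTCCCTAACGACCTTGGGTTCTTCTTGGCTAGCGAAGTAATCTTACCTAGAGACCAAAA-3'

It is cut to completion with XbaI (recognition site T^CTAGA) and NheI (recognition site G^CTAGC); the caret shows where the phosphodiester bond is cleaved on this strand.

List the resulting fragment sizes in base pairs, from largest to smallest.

139, 60, 44, 31, 3 bp

XbaI sites (TCTAGA) start at positions 63, 202.
XbaI cuts after the first base of each site, so after positions 63, 202.
NheI sites (GCTAGC) start at positions 3, 246.
NheI cuts after the first base of each site, so after positions 3, 246.
Combined cut positions: 3, 63, 202, 246.
Linear molecule, 4 cuts → 5 fragments:
  1–3 → 3 bp
  4–63 → 60 bp
  64–202 → 139 bp
  203–246 → 44 bp
  247–277 → 31 bp
Sorted largest to smallest: 139, 60, 44, 31, 3 bp.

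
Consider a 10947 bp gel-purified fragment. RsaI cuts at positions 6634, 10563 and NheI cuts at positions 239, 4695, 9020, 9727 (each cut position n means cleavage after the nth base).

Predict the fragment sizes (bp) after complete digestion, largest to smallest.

4456, 2386, 1939, 836, 707, 384, 239 bp

Combined cut positions (sorted): 239, 4695, 6634, 9020, 9727, 10563.
Linear molecule, 6 cuts → 7 fragments:
  239 − 0 = 239 bp
  4695 − 239 = 4456 bp
  6634 − 4695 = 1939 bp
  9020 − 6634 = 2386 bp
  9727 − 9020 = 707 bp
  10563 − 9727 = 836 bp
  10947 − 10563 = 384 bp
Sorted largest to smallest: 4456, 2386, 1939, 836, 707, 384, 239 bp.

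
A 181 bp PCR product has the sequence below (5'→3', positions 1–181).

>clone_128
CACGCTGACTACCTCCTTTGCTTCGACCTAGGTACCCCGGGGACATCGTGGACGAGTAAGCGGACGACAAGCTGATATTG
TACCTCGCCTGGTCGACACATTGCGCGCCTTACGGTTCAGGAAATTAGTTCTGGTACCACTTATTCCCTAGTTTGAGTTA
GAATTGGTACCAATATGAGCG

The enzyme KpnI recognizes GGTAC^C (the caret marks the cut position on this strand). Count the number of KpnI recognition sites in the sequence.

3

GGTACC occurs starting at positions 31, 133, 166.
KpnI cuts at 3 sites.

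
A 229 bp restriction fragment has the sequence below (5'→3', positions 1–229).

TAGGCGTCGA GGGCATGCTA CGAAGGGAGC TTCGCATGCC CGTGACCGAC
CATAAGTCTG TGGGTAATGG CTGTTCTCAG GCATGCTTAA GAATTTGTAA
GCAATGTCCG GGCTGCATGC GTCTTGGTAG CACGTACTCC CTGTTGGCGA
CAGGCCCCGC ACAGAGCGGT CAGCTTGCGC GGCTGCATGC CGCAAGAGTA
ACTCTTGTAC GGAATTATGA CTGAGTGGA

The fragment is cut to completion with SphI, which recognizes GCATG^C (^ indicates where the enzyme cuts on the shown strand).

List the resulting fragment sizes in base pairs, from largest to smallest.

70, 47, 40, 34, 21, 17 bp

SphI sites (GCATGC) start at positions 13, 34, 81, 115, 185.
SphI cuts after base 5 of each site (before the last base), so after positions 17, 38, 85, 119, 189.
Linear molecule, 5 cuts → 6 fragments:
  1–17 → 17 bp
  18–38 → 21 bp
  39–85 → 47 bp
  86–119 → 34 bp
  120–189 → 70 bp
  190–229 → 40 bp
Sorted largest to smallest: 70, 47, 40, 34, 21, 17 bp.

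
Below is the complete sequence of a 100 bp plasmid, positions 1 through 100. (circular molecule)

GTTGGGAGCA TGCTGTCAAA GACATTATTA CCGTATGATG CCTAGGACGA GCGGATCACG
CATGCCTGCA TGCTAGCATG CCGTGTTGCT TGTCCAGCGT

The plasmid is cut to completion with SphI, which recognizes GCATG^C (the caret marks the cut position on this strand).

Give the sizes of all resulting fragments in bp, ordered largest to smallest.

SphI sites (GCATGC) start at positions 8, 60, 68, 76.
SphI cuts after base 5 of each site (before the last base), so after positions 12, 64, 72, 80.
Circular molecule, 4 cuts → 4 fragments:
  13–64 → 52 bp
  65–72 → 8 bp
  73–80 → 8 bp
  81–100 then 1–12 → 20 + 12 = 32 bp
Sorted largest to smallest: 52, 32, 8, 8 bp.

52, 32, 8, 8 bp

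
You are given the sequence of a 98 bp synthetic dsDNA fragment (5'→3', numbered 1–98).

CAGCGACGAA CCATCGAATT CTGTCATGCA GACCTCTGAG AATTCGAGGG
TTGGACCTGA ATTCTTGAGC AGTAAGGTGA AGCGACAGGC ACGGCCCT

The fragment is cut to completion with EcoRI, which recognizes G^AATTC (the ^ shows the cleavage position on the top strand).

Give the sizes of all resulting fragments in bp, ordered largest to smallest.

39, 24, 19, 16 bp

EcoRI sites (GAATTC) start at positions 16, 40, 59.
EcoRI cuts after the first base of each site, so after positions 16, 40, 59.
Linear molecule, 3 cuts → 4 fragments:
  1–16 → 16 bp
  17–40 → 24 bp
  41–59 → 19 bp
  60–98 → 39 bp
Sorted largest to smallest: 39, 24, 19, 16 bp.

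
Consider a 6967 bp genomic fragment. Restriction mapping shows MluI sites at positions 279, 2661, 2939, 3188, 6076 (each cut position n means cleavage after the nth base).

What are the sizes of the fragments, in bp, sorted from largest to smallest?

2888, 2382, 891, 279, 278, 249 bp

Linear molecule, 5 cuts → 6 fragments:
  279 − 0 = 279 bp
  2661 − 279 = 2382 bp
  2939 − 2661 = 278 bp
  3188 − 2939 = 249 bp
  6076 − 3188 = 2888 bp
  6967 − 6076 = 891 bp
Sorted largest to smallest: 2888, 2382, 891, 279, 278, 249 bp.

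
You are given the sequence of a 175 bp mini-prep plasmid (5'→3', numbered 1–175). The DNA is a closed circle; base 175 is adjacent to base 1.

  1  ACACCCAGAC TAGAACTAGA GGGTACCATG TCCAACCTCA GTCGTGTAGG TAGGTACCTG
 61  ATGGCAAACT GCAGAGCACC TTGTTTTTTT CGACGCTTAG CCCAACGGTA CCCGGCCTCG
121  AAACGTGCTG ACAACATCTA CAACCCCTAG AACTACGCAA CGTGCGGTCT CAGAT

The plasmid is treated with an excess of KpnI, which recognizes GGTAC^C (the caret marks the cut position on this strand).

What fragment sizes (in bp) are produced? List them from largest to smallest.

90, 54, 31 bp

KpnI sites (GGTACC) start at positions 22, 53, 107.
KpnI cuts after base 5 of each site (before the last base), so after positions 26, 57, 111.
Circular molecule, 3 cuts → 3 fragments:
  27–57 → 31 bp
  58–111 → 54 bp
  112–175 then 1–26 → 64 + 26 = 90 bp
Sorted largest to smallest: 90, 54, 31 bp.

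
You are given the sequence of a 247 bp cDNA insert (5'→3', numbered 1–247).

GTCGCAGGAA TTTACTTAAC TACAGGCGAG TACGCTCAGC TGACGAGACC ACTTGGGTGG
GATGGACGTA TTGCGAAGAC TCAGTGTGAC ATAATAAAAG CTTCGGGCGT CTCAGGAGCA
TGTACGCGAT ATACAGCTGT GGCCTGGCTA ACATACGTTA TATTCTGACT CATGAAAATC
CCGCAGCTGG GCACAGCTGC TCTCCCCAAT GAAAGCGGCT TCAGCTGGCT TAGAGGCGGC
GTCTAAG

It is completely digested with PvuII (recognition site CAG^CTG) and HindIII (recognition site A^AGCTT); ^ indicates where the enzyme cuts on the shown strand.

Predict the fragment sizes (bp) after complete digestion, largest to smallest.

PvuII sites (CAGCTG) start at positions 37, 134, 184, 194, 222.
PvuII cuts after base 3 of each site, so after positions 39, 136, 186, 196, 224.
The HindIII site (AAGCTT) starts at position 98.
HindIII cuts after the first base of each site, so after position 98.
Combined cut positions: 39, 98, 136, 186, 196, 224.
Linear molecule, 6 cuts → 7 fragments:
  1–39 → 39 bp
  40–98 → 59 bp
  99–136 → 38 bp
  137–186 → 50 bp
  187–196 → 10 bp
  197–224 → 28 bp
  225–247 → 23 bp
Sorted largest to smallest: 59, 50, 39, 38, 28, 23, 10 bp.

59, 50, 39, 38, 28, 23, 10 bp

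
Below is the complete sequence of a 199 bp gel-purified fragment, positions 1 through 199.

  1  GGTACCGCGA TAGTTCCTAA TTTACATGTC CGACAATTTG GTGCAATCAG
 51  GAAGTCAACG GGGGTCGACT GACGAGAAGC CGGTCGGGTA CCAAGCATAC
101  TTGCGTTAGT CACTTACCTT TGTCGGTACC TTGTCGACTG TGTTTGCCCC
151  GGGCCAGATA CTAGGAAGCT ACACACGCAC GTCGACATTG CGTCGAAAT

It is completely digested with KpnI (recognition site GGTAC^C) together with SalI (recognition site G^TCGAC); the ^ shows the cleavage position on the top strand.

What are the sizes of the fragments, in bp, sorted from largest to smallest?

59, 48, 38, 27, 18, 5, 4 bp

KpnI sites (GGTACC) start at positions 1, 87, 125.
KpnI cuts after base 5 of each site (before the last base), so after positions 5, 91, 129.
SalI sites (GTCGAC) start at positions 64, 133, 181.
SalI cuts after the first base of each site, so after positions 64, 133, 181.
Combined cut positions: 5, 64, 91, 129, 133, 181.
Linear molecule, 6 cuts → 7 fragments:
  1–5 → 5 bp
  6–64 → 59 bp
  65–91 → 27 bp
  92–129 → 38 bp
  130–133 → 4 bp
  134–181 → 48 bp
  182–199 → 18 bp
Sorted largest to smallest: 59, 48, 38, 27, 18, 5, 4 bp.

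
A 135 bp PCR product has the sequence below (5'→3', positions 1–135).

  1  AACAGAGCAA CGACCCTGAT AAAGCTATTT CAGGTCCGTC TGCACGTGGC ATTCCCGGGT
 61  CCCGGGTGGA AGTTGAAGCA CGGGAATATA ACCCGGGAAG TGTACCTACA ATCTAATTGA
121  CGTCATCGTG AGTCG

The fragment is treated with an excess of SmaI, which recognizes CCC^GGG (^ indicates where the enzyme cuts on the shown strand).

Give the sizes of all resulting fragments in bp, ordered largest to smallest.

56, 41, 31, 7 bp

SmaI sites (CCCGGG) start at positions 54, 61, 92.
SmaI cuts after base 3 of each site, so after positions 56, 63, 94.
Linear molecule, 3 cuts → 4 fragments:
  1–56 → 56 bp
  57–63 → 7 bp
  64–94 → 31 bp
  95–135 → 41 bp
Sorted largest to smallest: 56, 41, 31, 7 bp.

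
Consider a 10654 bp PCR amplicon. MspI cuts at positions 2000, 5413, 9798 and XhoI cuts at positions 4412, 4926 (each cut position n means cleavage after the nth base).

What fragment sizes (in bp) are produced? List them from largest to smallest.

Combined cut positions (sorted): 2000, 4412, 4926, 5413, 9798.
Linear molecule, 5 cuts → 6 fragments:
  2000 − 0 = 2000 bp
  4412 − 2000 = 2412 bp
  4926 − 4412 = 514 bp
  5413 − 4926 = 487 bp
  9798 − 5413 = 4385 bp
  10654 − 9798 = 856 bp
Sorted largest to smallest: 4385, 2412, 2000, 856, 514, 487 bp.

4385, 2412, 2000, 856, 514, 487 bp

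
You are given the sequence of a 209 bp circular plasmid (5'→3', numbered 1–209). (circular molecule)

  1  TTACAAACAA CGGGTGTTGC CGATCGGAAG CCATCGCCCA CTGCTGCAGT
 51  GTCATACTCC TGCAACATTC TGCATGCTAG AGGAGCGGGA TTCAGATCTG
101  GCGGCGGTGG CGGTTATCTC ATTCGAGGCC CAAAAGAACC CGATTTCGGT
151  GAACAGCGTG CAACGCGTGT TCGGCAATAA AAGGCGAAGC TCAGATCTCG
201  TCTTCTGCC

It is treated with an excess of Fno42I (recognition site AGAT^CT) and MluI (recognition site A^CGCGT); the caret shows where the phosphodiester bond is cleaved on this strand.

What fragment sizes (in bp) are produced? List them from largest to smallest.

Fno42I sites (AGATCT) start at positions 94, 193.
Fno42I cuts after base 4 of each site, so after positions 97, 196.
The MluI site (ACGCGT) starts at position 163.
MluI cuts after the first base of each site, so after position 163.
Combined cut positions: 97, 163, 196.
Circular molecule, 3 cuts → 3 fragments:
  98–163 → 66 bp
  164–196 → 33 bp
  197–209 then 1–97 → 13 + 97 = 110 bp
Sorted largest to smallest: 110, 66, 33 bp.

110, 66, 33 bp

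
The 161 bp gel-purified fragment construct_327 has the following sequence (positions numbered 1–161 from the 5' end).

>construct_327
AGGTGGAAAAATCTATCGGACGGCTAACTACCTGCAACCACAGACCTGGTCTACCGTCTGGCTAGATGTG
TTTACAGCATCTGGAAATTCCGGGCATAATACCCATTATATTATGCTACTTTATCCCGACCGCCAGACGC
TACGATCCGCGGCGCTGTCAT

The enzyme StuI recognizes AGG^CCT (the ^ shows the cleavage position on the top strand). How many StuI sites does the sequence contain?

No occurrence of AGGCCT is present in the sequence.
StuI does not cut: 0 sites.

0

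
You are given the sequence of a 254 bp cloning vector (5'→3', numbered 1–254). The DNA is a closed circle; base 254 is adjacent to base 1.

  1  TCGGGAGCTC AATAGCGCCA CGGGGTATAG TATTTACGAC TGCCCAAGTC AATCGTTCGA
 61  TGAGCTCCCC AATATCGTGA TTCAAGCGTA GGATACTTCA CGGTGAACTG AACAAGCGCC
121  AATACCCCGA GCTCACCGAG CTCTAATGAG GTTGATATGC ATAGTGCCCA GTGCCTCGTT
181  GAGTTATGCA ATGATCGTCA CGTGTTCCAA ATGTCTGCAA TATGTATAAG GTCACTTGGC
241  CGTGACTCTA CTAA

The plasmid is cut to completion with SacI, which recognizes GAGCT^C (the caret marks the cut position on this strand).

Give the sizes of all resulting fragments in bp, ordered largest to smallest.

121, 67, 57, 9 bp

SacI sites (GAGCTC) start at positions 5, 62, 129, 138.
SacI cuts after base 5 of each site (before the last base), so after positions 9, 66, 133, 142.
Circular molecule, 4 cuts → 4 fragments:
  10–66 → 57 bp
  67–133 → 67 bp
  134–142 → 9 bp
  143–254 then 1–9 → 112 + 9 = 121 bp
Sorted largest to smallest: 121, 67, 57, 9 bp.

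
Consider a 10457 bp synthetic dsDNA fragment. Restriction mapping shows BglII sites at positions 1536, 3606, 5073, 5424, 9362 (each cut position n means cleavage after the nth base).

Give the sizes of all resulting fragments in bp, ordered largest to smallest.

3938, 2070, 1536, 1467, 1095, 351 bp

Linear molecule, 5 cuts → 6 fragments:
  1536 − 0 = 1536 bp
  3606 − 1536 = 2070 bp
  5073 − 3606 = 1467 bp
  5424 − 5073 = 351 bp
  9362 − 5424 = 3938 bp
  10457 − 9362 = 1095 bp
Sorted largest to smallest: 3938, 2070, 1536, 1467, 1095, 351 bp.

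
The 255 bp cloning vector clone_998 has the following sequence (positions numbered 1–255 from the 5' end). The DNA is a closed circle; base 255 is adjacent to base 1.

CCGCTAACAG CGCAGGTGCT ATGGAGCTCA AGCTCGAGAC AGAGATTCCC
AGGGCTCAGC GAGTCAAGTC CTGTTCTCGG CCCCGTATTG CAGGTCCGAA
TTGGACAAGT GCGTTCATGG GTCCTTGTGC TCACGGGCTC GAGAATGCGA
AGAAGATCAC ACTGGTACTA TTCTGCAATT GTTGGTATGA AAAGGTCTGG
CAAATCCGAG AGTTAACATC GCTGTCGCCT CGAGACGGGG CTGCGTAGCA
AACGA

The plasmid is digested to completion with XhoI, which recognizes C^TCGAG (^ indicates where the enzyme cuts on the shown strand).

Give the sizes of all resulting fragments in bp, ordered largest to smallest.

105, 91, 59 bp

XhoI sites (CTCGAG) start at positions 33, 138, 229.
XhoI cuts after the first base of each site, so after positions 33, 138, 229.
Circular molecule, 3 cuts → 3 fragments:
  34–138 → 105 bp
  139–229 → 91 bp
  230–255 then 1–33 → 26 + 33 = 59 bp
Sorted largest to smallest: 105, 91, 59 bp.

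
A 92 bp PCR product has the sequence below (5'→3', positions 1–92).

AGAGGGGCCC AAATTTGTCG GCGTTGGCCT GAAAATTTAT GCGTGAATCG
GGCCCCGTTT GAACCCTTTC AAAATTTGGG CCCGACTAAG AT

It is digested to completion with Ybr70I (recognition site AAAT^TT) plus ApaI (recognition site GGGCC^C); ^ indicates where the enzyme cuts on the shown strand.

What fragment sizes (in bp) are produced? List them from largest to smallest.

Ybr70I sites (AAATTT) start at positions 11, 33, 72.
Ybr70I cuts after base 4 of each site, so after positions 14, 36, 75.
ApaI sites (GGGCCC) start at positions 5, 50, 78.
ApaI cuts after base 5 of each site (before the last base), so after positions 9, 54, 82.
Combined cut positions: 9, 14, 36, 54, 75, 82.
Linear molecule, 6 cuts → 7 fragments:
  1–9 → 9 bp
  10–14 → 5 bp
  15–36 → 22 bp
  37–54 → 18 bp
  55–75 → 21 bp
  76–82 → 7 bp
  83–92 → 10 bp
Sorted largest to smallest: 22, 21, 18, 10, 9, 7, 5 bp.

22, 21, 18, 10, 9, 7, 5 bp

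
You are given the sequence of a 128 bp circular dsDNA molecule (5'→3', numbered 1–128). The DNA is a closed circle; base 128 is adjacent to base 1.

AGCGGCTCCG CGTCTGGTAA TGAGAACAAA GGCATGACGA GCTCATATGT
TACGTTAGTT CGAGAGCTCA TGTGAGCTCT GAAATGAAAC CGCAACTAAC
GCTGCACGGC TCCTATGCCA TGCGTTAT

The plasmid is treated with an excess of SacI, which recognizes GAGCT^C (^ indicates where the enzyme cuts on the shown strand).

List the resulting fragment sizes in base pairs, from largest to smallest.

93, 25, 10 bp

SacI sites (GAGCTC) start at positions 39, 64, 74.
SacI cuts after base 5 of each site (before the last base), so after positions 43, 68, 78.
Circular molecule, 3 cuts → 3 fragments:
  44–68 → 25 bp
  69–78 → 10 bp
  79–128 then 1–43 → 50 + 43 = 93 bp
Sorted largest to smallest: 93, 25, 10 bp.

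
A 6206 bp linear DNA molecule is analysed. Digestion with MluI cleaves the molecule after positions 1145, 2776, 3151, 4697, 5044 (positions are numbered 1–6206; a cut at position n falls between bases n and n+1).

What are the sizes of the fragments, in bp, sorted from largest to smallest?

1631, 1546, 1162, 1145, 375, 347 bp

Linear molecule, 5 cuts → 6 fragments:
  1145 − 0 = 1145 bp
  2776 − 1145 = 1631 bp
  3151 − 2776 = 375 bp
  4697 − 3151 = 1546 bp
  5044 − 4697 = 347 bp
  6206 − 5044 = 1162 bp
Sorted largest to smallest: 1631, 1546, 1162, 1145, 375, 347 bp.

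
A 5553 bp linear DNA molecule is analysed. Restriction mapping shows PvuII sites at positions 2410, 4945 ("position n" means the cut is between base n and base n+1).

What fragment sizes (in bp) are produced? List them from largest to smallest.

Linear molecule, 2 cuts → 3 fragments:
  2410 − 0 = 2410 bp
  4945 − 2410 = 2535 bp
  5553 − 4945 = 608 bp
Sorted largest to smallest: 2535, 2410, 608 bp.

2535, 2410, 608 bp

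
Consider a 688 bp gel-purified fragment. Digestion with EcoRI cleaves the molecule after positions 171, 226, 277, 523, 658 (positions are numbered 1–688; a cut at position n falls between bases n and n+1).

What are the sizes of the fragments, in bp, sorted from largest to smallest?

Linear molecule, 5 cuts → 6 fragments:
  171 − 0 = 171 bp
  226 − 171 = 55 bp
  277 − 226 = 51 bp
  523 − 277 = 246 bp
  658 − 523 = 135 bp
  688 − 658 = 30 bp
Sorted largest to smallest: 246, 171, 135, 55, 51, 30 bp.

246, 171, 135, 55, 51, 30 bp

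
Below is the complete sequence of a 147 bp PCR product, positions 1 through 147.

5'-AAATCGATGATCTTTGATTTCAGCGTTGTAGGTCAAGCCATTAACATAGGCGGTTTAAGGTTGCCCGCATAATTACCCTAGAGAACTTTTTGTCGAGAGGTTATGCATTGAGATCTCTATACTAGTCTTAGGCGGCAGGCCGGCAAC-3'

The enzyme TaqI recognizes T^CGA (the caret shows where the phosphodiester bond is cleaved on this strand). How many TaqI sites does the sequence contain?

TCGA occurs starting at positions 4, 93.
TaqI cuts at 2 sites.

2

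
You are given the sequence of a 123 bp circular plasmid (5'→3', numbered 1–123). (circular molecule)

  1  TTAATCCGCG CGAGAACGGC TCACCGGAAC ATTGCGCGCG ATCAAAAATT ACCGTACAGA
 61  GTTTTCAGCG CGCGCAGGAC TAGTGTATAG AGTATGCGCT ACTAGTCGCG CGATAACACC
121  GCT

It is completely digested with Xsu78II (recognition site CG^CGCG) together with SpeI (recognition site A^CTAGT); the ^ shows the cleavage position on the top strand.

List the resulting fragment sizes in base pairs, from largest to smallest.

34, 28, 23, 22, 9, 7 bp

Xsu78II sites (CGCGCG) start at positions 7, 35, 69, 107.
Xsu78II cuts after base 2 of each site, so after positions 8, 36, 70, 108.
SpeI sites (ACTAGT) start at positions 79, 101.
SpeI cuts after the first base of each site, so after positions 79, 101.
Combined cut positions: 8, 36, 70, 79, 101, 108.
Circular molecule, 6 cuts → 6 fragments:
  9–36 → 28 bp
  37–70 → 34 bp
  71–79 → 9 bp
  80–101 → 22 bp
  102–108 → 7 bp
  109–123 then 1–8 → 15 + 8 = 23 bp
Sorted largest to smallest: 34, 28, 23, 22, 9, 7 bp.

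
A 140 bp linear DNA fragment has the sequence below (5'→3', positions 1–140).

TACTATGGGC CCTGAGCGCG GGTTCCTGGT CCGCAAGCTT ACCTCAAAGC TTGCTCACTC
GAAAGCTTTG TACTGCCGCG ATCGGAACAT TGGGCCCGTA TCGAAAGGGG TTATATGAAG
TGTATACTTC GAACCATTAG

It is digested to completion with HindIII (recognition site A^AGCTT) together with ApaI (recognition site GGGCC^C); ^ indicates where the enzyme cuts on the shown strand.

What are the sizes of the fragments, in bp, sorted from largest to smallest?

44, 33, 24, 16, 12, 11 bp

HindIII sites (AAGCTT) start at positions 35, 47, 63.
HindIII cuts after the first base of each site, so after positions 35, 47, 63.
ApaI sites (GGGCCC) start at positions 7, 92.
ApaI cuts after base 5 of each site (before the last base), so after positions 11, 96.
Combined cut positions: 11, 35, 47, 63, 96.
Linear molecule, 5 cuts → 6 fragments:
  1–11 → 11 bp
  12–35 → 24 bp
  36–47 → 12 bp
  48–63 → 16 bp
  64–96 → 33 bp
  97–140 → 44 bp
Sorted largest to smallest: 44, 33, 24, 16, 12, 11 bp.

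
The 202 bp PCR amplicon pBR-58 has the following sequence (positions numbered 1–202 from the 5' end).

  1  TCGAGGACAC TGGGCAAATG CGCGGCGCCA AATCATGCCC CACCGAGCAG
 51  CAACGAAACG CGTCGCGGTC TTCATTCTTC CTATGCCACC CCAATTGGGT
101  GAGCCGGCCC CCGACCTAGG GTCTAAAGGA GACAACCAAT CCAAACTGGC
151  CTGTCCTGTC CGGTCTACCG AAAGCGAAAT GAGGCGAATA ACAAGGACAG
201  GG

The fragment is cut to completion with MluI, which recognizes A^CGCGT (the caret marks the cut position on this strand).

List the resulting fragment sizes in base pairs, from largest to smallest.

The MluI site (ACGCGT) starts at position 58.
MluI cuts after the first base of each site, so after position 58.
Linear molecule, 1 cut → 2 fragments:
  1–58 → 58 bp
  59–202 → 144 bp
Sorted largest to smallest: 144, 58 bp.

144, 58 bp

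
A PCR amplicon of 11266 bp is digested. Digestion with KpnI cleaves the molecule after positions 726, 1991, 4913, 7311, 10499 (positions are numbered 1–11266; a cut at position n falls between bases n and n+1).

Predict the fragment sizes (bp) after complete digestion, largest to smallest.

Linear molecule, 5 cuts → 6 fragments:
  726 − 0 = 726 bp
  1991 − 726 = 1265 bp
  4913 − 1991 = 2922 bp
  7311 − 4913 = 2398 bp
  10499 − 7311 = 3188 bp
  11266 − 10499 = 767 bp
Sorted largest to smallest: 3188, 2922, 2398, 1265, 767, 726 bp.

3188, 2922, 2398, 1265, 767, 726 bp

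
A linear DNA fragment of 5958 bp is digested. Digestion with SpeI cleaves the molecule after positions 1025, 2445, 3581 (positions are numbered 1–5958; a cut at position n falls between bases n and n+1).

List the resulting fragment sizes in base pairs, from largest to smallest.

Linear molecule, 3 cuts → 4 fragments:
  1025 − 0 = 1025 bp
  2445 − 1025 = 1420 bp
  3581 − 2445 = 1136 bp
  5958 − 3581 = 2377 bp
Sorted largest to smallest: 2377, 1420, 1136, 1025 bp.

2377, 1420, 1136, 1025 bp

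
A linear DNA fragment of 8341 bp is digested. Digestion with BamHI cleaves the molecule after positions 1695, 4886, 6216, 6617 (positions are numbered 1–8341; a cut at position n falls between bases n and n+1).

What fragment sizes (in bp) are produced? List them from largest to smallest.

Linear molecule, 4 cuts → 5 fragments:
  1695 − 0 = 1695 bp
  4886 − 1695 = 3191 bp
  6216 − 4886 = 1330 bp
  6617 − 6216 = 401 bp
  8341 − 6617 = 1724 bp
Sorted largest to smallest: 3191, 1724, 1695, 1330, 401 bp.

3191, 1724, 1695, 1330, 401 bp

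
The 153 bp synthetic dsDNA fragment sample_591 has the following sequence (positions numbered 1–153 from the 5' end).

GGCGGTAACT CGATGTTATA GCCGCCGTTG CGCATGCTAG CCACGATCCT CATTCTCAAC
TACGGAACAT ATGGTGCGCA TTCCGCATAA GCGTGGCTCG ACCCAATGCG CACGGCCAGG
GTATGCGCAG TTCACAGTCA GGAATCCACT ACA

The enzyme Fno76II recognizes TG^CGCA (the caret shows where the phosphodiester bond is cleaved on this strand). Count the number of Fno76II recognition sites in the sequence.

4

TGCGCA occurs starting at positions 29, 75, 107, 124.
Fno76II cuts at 4 sites.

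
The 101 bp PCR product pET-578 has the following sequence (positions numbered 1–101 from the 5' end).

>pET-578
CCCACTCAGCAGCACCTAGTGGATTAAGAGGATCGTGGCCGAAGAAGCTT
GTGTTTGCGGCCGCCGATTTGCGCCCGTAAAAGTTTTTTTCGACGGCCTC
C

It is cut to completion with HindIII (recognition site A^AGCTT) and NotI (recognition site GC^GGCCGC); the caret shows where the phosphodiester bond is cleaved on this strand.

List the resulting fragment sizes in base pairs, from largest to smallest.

45, 43, 13 bp

The HindIII site (AAGCTT) starts at position 45.
HindIII cuts after the first base of each site, so after position 45.
The NotI site (GCGGCCGC) starts at position 57.
NotI cuts after base 2 of each site, so after position 58.
Combined cut positions: 45, 58.
Linear molecule, 2 cuts → 3 fragments:
  1–45 → 45 bp
  46–58 → 13 bp
  59–101 → 43 bp
Sorted largest to smallest: 45, 43, 13 bp.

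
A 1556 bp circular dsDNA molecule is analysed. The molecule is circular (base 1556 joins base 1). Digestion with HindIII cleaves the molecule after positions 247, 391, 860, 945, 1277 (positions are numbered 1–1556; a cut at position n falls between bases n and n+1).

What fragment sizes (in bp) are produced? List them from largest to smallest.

526, 469, 332, 144, 85 bp

Circular molecule, 5 cuts → 5 fragments:
  391 − 247 = 144 bp
  860 − 391 = 469 bp
  945 − 860 = 85 bp
  1277 − 945 = 332 bp
  wrap: 1556 − 1277 + 247 = 526 bp
Sorted largest to smallest: 526, 469, 332, 144, 85 bp.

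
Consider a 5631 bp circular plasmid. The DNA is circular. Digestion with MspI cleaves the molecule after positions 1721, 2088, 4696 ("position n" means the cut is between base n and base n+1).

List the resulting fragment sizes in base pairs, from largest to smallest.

Circular molecule, 3 cuts → 3 fragments:
  2088 − 1721 = 367 bp
  4696 − 2088 = 2608 bp
  wrap: 5631 − 4696 + 1721 = 2656 bp
Sorted largest to smallest: 2656, 2608, 367 bp.

2656, 2608, 367 bp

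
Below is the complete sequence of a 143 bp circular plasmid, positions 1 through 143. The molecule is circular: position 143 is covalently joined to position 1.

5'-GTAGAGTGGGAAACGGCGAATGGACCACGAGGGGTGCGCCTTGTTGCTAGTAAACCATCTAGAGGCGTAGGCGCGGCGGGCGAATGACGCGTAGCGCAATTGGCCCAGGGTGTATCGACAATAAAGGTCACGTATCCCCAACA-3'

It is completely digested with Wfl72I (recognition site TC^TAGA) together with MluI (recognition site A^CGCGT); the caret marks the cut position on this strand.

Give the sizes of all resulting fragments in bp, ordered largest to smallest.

115, 28 bp

The Wfl72I site (TCTAGA) starts at position 58.
Wfl72I cuts after base 2 of each site, so after position 59.
The MluI site (ACGCGT) starts at position 87.
MluI cuts after the first base of each site, so after position 87.
Combined cut positions: 59, 87.
Circular molecule, 2 cuts → 2 fragments:
  60–87 → 28 bp
  88–143 then 1–59 → 56 + 59 = 115 bp
Sorted largest to smallest: 115, 28 bp.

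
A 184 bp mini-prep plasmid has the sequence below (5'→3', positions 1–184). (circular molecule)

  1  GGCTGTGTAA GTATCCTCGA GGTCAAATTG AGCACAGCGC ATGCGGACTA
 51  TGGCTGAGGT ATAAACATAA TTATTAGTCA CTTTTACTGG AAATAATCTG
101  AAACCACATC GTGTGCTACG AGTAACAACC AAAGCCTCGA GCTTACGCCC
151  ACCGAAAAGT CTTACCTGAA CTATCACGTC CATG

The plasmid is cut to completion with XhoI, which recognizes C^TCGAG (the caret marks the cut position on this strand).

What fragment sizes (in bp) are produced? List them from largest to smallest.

120, 64 bp

XhoI sites (CTCGAG) start at positions 16, 136.
XhoI cuts after the first base of each site, so after positions 16, 136.
Circular molecule, 2 cuts → 2 fragments:
  17–136 → 120 bp
  137–184 then 1–16 → 48 + 16 = 64 bp
Sorted largest to smallest: 120, 64 bp.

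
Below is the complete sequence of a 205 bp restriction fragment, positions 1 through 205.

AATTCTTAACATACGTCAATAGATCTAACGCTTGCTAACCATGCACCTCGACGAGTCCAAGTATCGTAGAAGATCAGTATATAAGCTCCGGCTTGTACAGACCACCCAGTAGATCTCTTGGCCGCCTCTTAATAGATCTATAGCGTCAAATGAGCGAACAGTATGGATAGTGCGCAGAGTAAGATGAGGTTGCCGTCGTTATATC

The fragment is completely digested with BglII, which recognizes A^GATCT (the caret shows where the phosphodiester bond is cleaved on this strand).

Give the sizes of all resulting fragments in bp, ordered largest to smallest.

BglII sites (AGATCT) start at positions 21, 111, 134.
BglII cuts after the first base of each site, so after positions 21, 111, 134.
Linear molecule, 3 cuts → 4 fragments:
  1–21 → 21 bp
  22–111 → 90 bp
  112–134 → 23 bp
  135–205 → 71 bp
Sorted largest to smallest: 90, 71, 23, 21 bp.

90, 71, 23, 21 bp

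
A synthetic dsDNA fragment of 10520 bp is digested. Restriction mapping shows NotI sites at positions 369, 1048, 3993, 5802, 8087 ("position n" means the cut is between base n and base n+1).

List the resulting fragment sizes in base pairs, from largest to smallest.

2945, 2433, 2285, 1809, 679, 369 bp

Linear molecule, 5 cuts → 6 fragments:
  369 − 0 = 369 bp
  1048 − 369 = 679 bp
  3993 − 1048 = 2945 bp
  5802 − 3993 = 1809 bp
  8087 − 5802 = 2285 bp
  10520 − 8087 = 2433 bp
Sorted largest to smallest: 2945, 2433, 2285, 1809, 679, 369 bp.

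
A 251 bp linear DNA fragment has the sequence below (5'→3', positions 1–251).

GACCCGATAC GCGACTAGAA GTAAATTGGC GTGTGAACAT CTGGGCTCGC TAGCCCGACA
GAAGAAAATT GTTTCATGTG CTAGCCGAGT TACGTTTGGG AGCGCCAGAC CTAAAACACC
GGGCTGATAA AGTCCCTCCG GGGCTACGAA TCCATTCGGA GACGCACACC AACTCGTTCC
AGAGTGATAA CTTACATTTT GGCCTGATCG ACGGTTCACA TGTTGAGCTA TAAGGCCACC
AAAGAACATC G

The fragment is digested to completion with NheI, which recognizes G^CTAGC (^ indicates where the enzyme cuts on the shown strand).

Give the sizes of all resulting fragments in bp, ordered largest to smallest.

171, 49, 31 bp

NheI sites (GCTAGC) start at positions 49, 80.
NheI cuts after the first base of each site, so after positions 49, 80.
Linear molecule, 2 cuts → 3 fragments:
  1–49 → 49 bp
  50–80 → 31 bp
  81–251 → 171 bp
Sorted largest to smallest: 171, 49, 31 bp.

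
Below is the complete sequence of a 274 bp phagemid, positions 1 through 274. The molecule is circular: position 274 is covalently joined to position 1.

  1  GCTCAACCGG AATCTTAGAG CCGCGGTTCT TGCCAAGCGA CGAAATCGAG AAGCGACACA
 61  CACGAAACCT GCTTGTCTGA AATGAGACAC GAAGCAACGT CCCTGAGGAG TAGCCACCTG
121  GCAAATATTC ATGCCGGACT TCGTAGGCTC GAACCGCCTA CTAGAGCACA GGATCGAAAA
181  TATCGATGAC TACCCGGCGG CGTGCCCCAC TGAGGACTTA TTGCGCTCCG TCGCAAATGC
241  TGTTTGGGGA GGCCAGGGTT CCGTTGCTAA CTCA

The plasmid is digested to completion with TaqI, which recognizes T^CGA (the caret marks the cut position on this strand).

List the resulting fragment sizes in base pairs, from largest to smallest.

TaqI sites (TCGA) start at positions 46, 149, 174, 183.
TaqI cuts after the first base of each site, so after positions 46, 149, 174, 183.
Circular molecule, 4 cuts → 4 fragments:
  47–149 → 103 bp
  150–174 → 25 bp
  175–183 → 9 bp
  184–274 then 1–46 → 91 + 46 = 137 bp
Sorted largest to smallest: 137, 103, 25, 9 bp.

137, 103, 25, 9 bp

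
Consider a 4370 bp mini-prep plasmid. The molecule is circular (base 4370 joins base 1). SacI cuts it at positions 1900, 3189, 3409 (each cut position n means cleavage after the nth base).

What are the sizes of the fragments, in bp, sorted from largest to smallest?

Circular molecule, 3 cuts → 3 fragments:
  3189 − 1900 = 1289 bp
  3409 − 3189 = 220 bp
  wrap: 4370 − 3409 + 1900 = 2861 bp
Sorted largest to smallest: 2861, 1289, 220 bp.

2861, 1289, 220 bp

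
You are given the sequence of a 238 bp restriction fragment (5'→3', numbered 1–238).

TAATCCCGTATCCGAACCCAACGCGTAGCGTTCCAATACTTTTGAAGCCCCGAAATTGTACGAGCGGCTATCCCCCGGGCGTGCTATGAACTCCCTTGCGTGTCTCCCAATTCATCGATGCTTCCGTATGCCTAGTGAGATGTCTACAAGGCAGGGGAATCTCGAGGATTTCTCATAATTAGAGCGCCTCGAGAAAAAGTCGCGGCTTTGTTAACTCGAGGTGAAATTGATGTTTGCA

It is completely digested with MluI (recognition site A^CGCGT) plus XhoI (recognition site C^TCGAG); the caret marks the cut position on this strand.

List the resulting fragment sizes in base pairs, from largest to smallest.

The MluI site (ACGCGT) starts at position 21.
MluI cuts after the first base of each site, so after position 21.
XhoI sites (CTCGAG) start at positions 161, 188, 215.
XhoI cuts after the first base of each site, so after positions 161, 188, 215.
Combined cut positions: 21, 161, 188, 215.
Linear molecule, 4 cuts → 5 fragments:
  1–21 → 21 bp
  22–161 → 140 bp
  162–188 → 27 bp
  189–215 → 27 bp
  216–238 → 23 bp
Sorted largest to smallest: 140, 27, 27, 23, 21 bp.

140, 27, 27, 23, 21 bp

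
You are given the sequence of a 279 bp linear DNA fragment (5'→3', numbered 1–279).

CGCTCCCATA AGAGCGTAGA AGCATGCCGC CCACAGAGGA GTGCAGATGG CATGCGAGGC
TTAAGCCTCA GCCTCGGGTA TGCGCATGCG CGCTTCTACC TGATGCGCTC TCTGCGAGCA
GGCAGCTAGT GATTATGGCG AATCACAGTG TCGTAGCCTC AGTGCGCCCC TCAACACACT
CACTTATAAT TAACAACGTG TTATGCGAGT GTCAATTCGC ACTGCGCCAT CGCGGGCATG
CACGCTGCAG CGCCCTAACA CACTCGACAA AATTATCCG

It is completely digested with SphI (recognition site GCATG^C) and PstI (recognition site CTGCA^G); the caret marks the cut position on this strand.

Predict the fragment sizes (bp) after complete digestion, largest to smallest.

152, 34, 30, 28, 26, 9 bp

SphI sites (GCATGC) start at positions 22, 50, 84, 236.
SphI cuts after base 5 of each site (before the last base), so after positions 26, 54, 88, 240.
The PstI site (CTGCAG) starts at position 245.
PstI cuts after base 5 of each site (before the last base), so after position 249.
Combined cut positions: 26, 54, 88, 240, 249.
Linear molecule, 5 cuts → 6 fragments:
  1–26 → 26 bp
  27–54 → 28 bp
  55–88 → 34 bp
  89–240 → 152 bp
  241–249 → 9 bp
  250–279 → 30 bp
Sorted largest to smallest: 152, 34, 30, 28, 26, 9 bp.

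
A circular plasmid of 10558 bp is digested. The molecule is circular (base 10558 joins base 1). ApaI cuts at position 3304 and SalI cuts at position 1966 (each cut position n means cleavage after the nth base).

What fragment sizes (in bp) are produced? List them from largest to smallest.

9220, 1338 bp

Combined cut positions (sorted): 1966, 3304.
Circular molecule, 2 cuts → 2 fragments:
  3304 − 1966 = 1338 bp
  wrap: 10558 − 3304 + 1966 = 9220 bp
Sorted largest to smallest: 9220, 1338 bp.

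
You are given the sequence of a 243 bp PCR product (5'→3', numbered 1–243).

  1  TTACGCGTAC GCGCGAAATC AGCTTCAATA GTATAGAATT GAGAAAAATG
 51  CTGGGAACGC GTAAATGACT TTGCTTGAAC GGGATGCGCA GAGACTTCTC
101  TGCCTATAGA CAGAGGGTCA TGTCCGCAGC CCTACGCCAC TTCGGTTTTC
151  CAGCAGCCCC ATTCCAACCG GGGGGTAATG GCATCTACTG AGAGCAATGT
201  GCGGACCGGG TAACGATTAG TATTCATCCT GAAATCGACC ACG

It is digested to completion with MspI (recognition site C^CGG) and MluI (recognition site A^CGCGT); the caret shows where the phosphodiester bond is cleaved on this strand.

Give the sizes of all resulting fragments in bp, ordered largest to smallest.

MspI sites (CCGG) start at positions 168, 206.
MspI cuts after the first base of each site, so after positions 168, 206.
MluI sites (ACGCGT) start at positions 3, 57.
MluI cuts after the first base of each site, so after positions 3, 57.
Combined cut positions: 3, 57, 168, 206.
Linear molecule, 4 cuts → 5 fragments:
  1–3 → 3 bp
  4–57 → 54 bp
  58–168 → 111 bp
  169–206 → 38 bp
  207–243 → 37 bp
Sorted largest to smallest: 111, 54, 38, 37, 3 bp.

111, 54, 38, 37, 3 bp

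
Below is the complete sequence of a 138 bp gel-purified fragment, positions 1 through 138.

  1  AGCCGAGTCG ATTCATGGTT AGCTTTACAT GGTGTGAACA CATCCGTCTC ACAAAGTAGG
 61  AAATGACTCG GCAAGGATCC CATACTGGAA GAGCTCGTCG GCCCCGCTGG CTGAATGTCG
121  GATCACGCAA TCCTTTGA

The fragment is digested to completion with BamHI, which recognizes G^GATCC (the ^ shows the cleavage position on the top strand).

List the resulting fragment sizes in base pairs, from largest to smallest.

The BamHI site (GGATCC) starts at position 75.
BamHI cuts after the first base of each site, so after position 75.
Linear molecule, 1 cut → 2 fragments:
  1–75 → 75 bp
  76–138 → 63 bp
Sorted largest to smallest: 75, 63 bp.

75, 63 bp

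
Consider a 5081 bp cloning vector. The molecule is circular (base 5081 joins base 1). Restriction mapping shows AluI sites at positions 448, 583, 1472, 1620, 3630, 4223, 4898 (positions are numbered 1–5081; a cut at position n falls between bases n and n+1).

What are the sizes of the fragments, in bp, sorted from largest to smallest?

2010, 889, 675, 631, 593, 148, 135 bp

Circular molecule, 7 cuts → 7 fragments:
  583 − 448 = 135 bp
  1472 − 583 = 889 bp
  1620 − 1472 = 148 bp
  3630 − 1620 = 2010 bp
  4223 − 3630 = 593 bp
  4898 − 4223 = 675 bp
  wrap: 5081 − 4898 + 448 = 631 bp
Sorted largest to smallest: 2010, 889, 675, 631, 593, 148, 135 bp.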